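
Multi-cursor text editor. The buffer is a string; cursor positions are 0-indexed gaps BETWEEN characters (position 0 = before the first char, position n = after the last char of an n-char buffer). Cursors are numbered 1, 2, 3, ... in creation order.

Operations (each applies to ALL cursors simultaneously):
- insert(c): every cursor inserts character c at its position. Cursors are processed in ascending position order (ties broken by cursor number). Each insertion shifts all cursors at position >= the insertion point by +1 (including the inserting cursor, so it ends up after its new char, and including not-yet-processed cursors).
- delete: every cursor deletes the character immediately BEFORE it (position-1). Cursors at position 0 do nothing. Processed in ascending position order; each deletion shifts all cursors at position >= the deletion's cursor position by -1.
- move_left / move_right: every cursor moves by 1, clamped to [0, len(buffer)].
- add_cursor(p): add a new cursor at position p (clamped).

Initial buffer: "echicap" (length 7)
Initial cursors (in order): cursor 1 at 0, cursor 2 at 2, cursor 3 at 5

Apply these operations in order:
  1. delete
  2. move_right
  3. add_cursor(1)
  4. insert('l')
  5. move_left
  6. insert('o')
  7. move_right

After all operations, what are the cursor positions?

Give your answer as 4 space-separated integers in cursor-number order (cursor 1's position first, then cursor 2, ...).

Answer: 5 8 12 5

Derivation:
After op 1 (delete): buffer="ehiap" (len 5), cursors c1@0 c2@1 c3@3, authorship .....
After op 2 (move_right): buffer="ehiap" (len 5), cursors c1@1 c2@2 c3@4, authorship .....
After op 3 (add_cursor(1)): buffer="ehiap" (len 5), cursors c1@1 c4@1 c2@2 c3@4, authorship .....
After op 4 (insert('l')): buffer="ellhlialp" (len 9), cursors c1@3 c4@3 c2@5 c3@8, authorship .14.2..3.
After op 5 (move_left): buffer="ellhlialp" (len 9), cursors c1@2 c4@2 c2@4 c3@7, authorship .14.2..3.
After op 6 (insert('o')): buffer="eloolholiaolp" (len 13), cursors c1@4 c4@4 c2@7 c3@11, authorship .1144.22..33.
After op 7 (move_right): buffer="eloolholiaolp" (len 13), cursors c1@5 c4@5 c2@8 c3@12, authorship .1144.22..33.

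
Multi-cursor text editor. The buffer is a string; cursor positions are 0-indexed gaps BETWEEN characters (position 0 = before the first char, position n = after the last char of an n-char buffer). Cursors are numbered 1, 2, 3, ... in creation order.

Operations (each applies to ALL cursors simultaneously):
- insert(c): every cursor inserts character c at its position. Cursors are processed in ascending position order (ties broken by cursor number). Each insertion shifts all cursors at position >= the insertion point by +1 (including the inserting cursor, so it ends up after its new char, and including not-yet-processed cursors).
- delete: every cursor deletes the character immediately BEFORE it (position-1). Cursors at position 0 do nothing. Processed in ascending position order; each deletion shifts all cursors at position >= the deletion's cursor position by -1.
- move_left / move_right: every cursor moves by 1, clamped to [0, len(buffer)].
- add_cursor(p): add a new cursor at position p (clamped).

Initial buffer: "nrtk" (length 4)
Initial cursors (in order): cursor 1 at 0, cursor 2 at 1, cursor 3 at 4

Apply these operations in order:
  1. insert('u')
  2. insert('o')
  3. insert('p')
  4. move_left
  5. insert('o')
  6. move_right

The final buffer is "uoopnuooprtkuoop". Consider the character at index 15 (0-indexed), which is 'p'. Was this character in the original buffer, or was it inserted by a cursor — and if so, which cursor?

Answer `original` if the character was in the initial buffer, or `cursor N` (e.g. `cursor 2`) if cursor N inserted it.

Answer: cursor 3

Derivation:
After op 1 (insert('u')): buffer="unurtku" (len 7), cursors c1@1 c2@3 c3@7, authorship 1.2...3
After op 2 (insert('o')): buffer="uonuortkuo" (len 10), cursors c1@2 c2@5 c3@10, authorship 11.22...33
After op 3 (insert('p')): buffer="uopnuoprtkuop" (len 13), cursors c1@3 c2@7 c3@13, authorship 111.222...333
After op 4 (move_left): buffer="uopnuoprtkuop" (len 13), cursors c1@2 c2@6 c3@12, authorship 111.222...333
After op 5 (insert('o')): buffer="uoopnuooprtkuoop" (len 16), cursors c1@3 c2@8 c3@15, authorship 1111.2222...3333
After op 6 (move_right): buffer="uoopnuooprtkuoop" (len 16), cursors c1@4 c2@9 c3@16, authorship 1111.2222...3333
Authorship (.=original, N=cursor N): 1 1 1 1 . 2 2 2 2 . . . 3 3 3 3
Index 15: author = 3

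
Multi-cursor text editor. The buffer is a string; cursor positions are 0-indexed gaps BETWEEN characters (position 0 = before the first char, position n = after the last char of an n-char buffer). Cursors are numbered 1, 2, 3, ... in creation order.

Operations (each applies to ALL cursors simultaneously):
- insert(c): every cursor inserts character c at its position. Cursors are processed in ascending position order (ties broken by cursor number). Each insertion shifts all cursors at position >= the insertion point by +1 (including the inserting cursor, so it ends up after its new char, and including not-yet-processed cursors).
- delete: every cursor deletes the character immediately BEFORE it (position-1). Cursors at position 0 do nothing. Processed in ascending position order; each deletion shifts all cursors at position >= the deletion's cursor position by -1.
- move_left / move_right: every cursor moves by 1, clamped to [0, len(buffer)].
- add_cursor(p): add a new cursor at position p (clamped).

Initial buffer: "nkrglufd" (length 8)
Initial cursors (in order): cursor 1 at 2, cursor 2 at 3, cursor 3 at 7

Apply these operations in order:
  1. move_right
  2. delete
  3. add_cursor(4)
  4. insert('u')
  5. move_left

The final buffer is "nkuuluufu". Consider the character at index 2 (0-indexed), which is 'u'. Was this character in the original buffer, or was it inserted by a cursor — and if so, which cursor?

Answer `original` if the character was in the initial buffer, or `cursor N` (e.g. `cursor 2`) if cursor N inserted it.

Answer: cursor 1

Derivation:
After op 1 (move_right): buffer="nkrglufd" (len 8), cursors c1@3 c2@4 c3@8, authorship ........
After op 2 (delete): buffer="nkluf" (len 5), cursors c1@2 c2@2 c3@5, authorship .....
After op 3 (add_cursor(4)): buffer="nkluf" (len 5), cursors c1@2 c2@2 c4@4 c3@5, authorship .....
After op 4 (insert('u')): buffer="nkuuluufu" (len 9), cursors c1@4 c2@4 c4@7 c3@9, authorship ..12..4.3
After op 5 (move_left): buffer="nkuuluufu" (len 9), cursors c1@3 c2@3 c4@6 c3@8, authorship ..12..4.3
Authorship (.=original, N=cursor N): . . 1 2 . . 4 . 3
Index 2: author = 1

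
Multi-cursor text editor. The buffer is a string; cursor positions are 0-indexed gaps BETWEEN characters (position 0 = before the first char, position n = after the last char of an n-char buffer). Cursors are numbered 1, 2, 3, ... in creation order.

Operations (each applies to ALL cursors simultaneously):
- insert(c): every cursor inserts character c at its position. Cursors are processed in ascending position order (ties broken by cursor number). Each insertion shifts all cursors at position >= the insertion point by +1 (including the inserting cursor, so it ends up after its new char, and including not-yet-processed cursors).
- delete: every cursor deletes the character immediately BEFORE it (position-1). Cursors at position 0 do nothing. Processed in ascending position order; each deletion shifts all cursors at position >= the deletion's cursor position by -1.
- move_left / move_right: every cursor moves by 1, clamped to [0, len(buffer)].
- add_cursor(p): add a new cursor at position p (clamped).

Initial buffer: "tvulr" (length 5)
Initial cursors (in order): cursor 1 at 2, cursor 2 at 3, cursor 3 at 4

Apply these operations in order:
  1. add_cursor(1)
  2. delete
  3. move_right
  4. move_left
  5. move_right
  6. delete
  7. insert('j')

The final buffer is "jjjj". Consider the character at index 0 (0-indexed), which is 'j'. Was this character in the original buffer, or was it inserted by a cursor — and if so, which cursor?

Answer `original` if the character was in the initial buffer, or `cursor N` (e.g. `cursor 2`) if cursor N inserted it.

After op 1 (add_cursor(1)): buffer="tvulr" (len 5), cursors c4@1 c1@2 c2@3 c3@4, authorship .....
After op 2 (delete): buffer="r" (len 1), cursors c1@0 c2@0 c3@0 c4@0, authorship .
After op 3 (move_right): buffer="r" (len 1), cursors c1@1 c2@1 c3@1 c4@1, authorship .
After op 4 (move_left): buffer="r" (len 1), cursors c1@0 c2@0 c3@0 c4@0, authorship .
After op 5 (move_right): buffer="r" (len 1), cursors c1@1 c2@1 c3@1 c4@1, authorship .
After op 6 (delete): buffer="" (len 0), cursors c1@0 c2@0 c3@0 c4@0, authorship 
After op 7 (insert('j')): buffer="jjjj" (len 4), cursors c1@4 c2@4 c3@4 c4@4, authorship 1234
Authorship (.=original, N=cursor N): 1 2 3 4
Index 0: author = 1

Answer: cursor 1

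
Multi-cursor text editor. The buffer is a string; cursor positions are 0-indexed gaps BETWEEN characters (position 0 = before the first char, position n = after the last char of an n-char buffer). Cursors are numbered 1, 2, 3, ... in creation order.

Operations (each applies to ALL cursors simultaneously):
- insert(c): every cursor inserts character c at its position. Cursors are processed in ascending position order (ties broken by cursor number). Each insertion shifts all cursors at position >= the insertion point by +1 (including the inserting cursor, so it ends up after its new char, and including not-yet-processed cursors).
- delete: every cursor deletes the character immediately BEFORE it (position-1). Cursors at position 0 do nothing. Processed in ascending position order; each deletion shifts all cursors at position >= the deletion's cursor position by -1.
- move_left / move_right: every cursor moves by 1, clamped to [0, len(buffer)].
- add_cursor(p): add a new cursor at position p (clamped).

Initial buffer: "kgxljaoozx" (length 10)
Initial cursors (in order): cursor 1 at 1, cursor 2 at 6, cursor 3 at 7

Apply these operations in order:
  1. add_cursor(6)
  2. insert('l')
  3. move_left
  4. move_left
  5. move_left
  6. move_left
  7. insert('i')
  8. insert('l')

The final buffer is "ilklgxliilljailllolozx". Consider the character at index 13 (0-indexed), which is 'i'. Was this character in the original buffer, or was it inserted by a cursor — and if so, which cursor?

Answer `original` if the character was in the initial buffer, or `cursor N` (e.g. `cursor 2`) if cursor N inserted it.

Answer: cursor 3

Derivation:
After op 1 (add_cursor(6)): buffer="kgxljaoozx" (len 10), cursors c1@1 c2@6 c4@6 c3@7, authorship ..........
After op 2 (insert('l')): buffer="klgxljallolozx" (len 14), cursors c1@2 c2@9 c4@9 c3@11, authorship .1.....24.3...
After op 3 (move_left): buffer="klgxljallolozx" (len 14), cursors c1@1 c2@8 c4@8 c3@10, authorship .1.....24.3...
After op 4 (move_left): buffer="klgxljallolozx" (len 14), cursors c1@0 c2@7 c4@7 c3@9, authorship .1.....24.3...
After op 5 (move_left): buffer="klgxljallolozx" (len 14), cursors c1@0 c2@6 c4@6 c3@8, authorship .1.....24.3...
After op 6 (move_left): buffer="klgxljallolozx" (len 14), cursors c1@0 c2@5 c4@5 c3@7, authorship .1.....24.3...
After op 7 (insert('i')): buffer="iklgxliijaillolozx" (len 18), cursors c1@1 c2@8 c4@8 c3@11, authorship 1.1...24..324.3...
After op 8 (insert('l')): buffer="ilklgxliilljailllolozx" (len 22), cursors c1@2 c2@11 c4@11 c3@15, authorship 11.1...2424..3324.3...
Authorship (.=original, N=cursor N): 1 1 . 1 . . . 2 4 2 4 . . 3 3 2 4 . 3 . . .
Index 13: author = 3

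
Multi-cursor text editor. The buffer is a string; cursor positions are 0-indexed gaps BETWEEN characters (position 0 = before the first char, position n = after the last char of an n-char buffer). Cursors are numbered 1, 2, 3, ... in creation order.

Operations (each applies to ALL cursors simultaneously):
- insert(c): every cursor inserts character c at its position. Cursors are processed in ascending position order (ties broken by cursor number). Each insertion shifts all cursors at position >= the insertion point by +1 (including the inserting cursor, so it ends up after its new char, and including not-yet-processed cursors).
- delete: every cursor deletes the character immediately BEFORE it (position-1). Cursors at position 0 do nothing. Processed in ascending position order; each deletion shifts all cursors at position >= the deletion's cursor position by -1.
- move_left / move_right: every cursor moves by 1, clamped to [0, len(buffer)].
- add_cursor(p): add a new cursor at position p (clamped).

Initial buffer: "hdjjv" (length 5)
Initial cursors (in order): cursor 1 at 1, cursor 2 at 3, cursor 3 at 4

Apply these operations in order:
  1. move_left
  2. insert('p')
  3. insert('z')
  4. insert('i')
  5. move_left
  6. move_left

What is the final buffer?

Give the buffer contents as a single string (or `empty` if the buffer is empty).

After op 1 (move_left): buffer="hdjjv" (len 5), cursors c1@0 c2@2 c3@3, authorship .....
After op 2 (insert('p')): buffer="phdpjpjv" (len 8), cursors c1@1 c2@4 c3@6, authorship 1..2.3..
After op 3 (insert('z')): buffer="pzhdpzjpzjv" (len 11), cursors c1@2 c2@6 c3@9, authorship 11..22.33..
After op 4 (insert('i')): buffer="pzihdpzijpzijv" (len 14), cursors c1@3 c2@8 c3@12, authorship 111..222.333..
After op 5 (move_left): buffer="pzihdpzijpzijv" (len 14), cursors c1@2 c2@7 c3@11, authorship 111..222.333..
After op 6 (move_left): buffer="pzihdpzijpzijv" (len 14), cursors c1@1 c2@6 c3@10, authorship 111..222.333..

Answer: pzihdpzijpzijv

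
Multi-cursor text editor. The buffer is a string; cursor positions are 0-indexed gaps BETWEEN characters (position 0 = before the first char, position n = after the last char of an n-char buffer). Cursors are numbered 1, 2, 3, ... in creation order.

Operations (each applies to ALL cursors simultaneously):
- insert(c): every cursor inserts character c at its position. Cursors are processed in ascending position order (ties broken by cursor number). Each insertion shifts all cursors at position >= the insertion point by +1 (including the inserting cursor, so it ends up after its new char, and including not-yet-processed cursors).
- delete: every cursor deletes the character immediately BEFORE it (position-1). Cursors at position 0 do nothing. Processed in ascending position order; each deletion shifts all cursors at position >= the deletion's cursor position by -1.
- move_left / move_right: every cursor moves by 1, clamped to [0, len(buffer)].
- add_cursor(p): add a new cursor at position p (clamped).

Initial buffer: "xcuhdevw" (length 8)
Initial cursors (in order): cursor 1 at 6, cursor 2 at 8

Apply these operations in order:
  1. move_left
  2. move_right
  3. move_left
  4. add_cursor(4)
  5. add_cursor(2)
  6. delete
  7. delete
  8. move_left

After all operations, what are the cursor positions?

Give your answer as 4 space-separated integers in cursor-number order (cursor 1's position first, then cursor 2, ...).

After op 1 (move_left): buffer="xcuhdevw" (len 8), cursors c1@5 c2@7, authorship ........
After op 2 (move_right): buffer="xcuhdevw" (len 8), cursors c1@6 c2@8, authorship ........
After op 3 (move_left): buffer="xcuhdevw" (len 8), cursors c1@5 c2@7, authorship ........
After op 4 (add_cursor(4)): buffer="xcuhdevw" (len 8), cursors c3@4 c1@5 c2@7, authorship ........
After op 5 (add_cursor(2)): buffer="xcuhdevw" (len 8), cursors c4@2 c3@4 c1@5 c2@7, authorship ........
After op 6 (delete): buffer="xuew" (len 4), cursors c4@1 c1@2 c3@2 c2@3, authorship ....
After op 7 (delete): buffer="w" (len 1), cursors c1@0 c2@0 c3@0 c4@0, authorship .
After op 8 (move_left): buffer="w" (len 1), cursors c1@0 c2@0 c3@0 c4@0, authorship .

Answer: 0 0 0 0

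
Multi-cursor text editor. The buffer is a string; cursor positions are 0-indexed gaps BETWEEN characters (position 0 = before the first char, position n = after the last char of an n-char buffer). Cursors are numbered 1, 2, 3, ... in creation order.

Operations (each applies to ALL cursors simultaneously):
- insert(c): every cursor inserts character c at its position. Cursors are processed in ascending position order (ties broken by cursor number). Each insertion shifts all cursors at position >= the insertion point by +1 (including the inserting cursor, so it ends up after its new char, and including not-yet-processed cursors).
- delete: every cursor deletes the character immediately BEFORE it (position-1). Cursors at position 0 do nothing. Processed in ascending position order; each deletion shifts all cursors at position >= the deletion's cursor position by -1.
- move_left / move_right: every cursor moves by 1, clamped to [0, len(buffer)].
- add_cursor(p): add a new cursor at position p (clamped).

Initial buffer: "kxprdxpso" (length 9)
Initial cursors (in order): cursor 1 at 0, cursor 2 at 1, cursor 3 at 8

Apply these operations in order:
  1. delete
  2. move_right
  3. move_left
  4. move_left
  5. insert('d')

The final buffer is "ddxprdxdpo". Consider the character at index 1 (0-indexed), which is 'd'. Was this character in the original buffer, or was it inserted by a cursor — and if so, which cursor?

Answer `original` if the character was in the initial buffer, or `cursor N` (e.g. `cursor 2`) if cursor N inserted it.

After op 1 (delete): buffer="xprdxpo" (len 7), cursors c1@0 c2@0 c3@6, authorship .......
After op 2 (move_right): buffer="xprdxpo" (len 7), cursors c1@1 c2@1 c3@7, authorship .......
After op 3 (move_left): buffer="xprdxpo" (len 7), cursors c1@0 c2@0 c3@6, authorship .......
After op 4 (move_left): buffer="xprdxpo" (len 7), cursors c1@0 c2@0 c3@5, authorship .......
After op 5 (insert('d')): buffer="ddxprdxdpo" (len 10), cursors c1@2 c2@2 c3@8, authorship 12.....3..
Authorship (.=original, N=cursor N): 1 2 . . . . . 3 . .
Index 1: author = 2

Answer: cursor 2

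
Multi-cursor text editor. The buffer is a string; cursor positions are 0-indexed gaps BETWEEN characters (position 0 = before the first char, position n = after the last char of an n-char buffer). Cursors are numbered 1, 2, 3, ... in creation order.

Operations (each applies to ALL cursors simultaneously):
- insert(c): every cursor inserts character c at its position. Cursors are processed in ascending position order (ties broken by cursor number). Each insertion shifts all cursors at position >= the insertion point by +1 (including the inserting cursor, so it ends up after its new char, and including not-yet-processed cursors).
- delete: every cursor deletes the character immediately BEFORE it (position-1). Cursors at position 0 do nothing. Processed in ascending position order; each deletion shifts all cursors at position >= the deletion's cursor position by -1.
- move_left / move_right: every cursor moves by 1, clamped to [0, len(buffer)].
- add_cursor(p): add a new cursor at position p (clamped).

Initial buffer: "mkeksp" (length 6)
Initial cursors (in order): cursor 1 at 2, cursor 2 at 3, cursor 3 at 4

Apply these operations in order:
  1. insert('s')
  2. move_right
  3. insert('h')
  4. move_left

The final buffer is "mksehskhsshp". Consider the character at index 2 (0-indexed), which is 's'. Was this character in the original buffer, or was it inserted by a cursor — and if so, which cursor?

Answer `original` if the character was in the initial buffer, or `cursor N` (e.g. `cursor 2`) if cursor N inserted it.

Answer: cursor 1

Derivation:
After op 1 (insert('s')): buffer="mkseskssp" (len 9), cursors c1@3 c2@5 c3@7, authorship ..1.2.3..
After op 2 (move_right): buffer="mkseskssp" (len 9), cursors c1@4 c2@6 c3@8, authorship ..1.2.3..
After op 3 (insert('h')): buffer="mksehskhsshp" (len 12), cursors c1@5 c2@8 c3@11, authorship ..1.12.23.3.
After op 4 (move_left): buffer="mksehskhsshp" (len 12), cursors c1@4 c2@7 c3@10, authorship ..1.12.23.3.
Authorship (.=original, N=cursor N): . . 1 . 1 2 . 2 3 . 3 .
Index 2: author = 1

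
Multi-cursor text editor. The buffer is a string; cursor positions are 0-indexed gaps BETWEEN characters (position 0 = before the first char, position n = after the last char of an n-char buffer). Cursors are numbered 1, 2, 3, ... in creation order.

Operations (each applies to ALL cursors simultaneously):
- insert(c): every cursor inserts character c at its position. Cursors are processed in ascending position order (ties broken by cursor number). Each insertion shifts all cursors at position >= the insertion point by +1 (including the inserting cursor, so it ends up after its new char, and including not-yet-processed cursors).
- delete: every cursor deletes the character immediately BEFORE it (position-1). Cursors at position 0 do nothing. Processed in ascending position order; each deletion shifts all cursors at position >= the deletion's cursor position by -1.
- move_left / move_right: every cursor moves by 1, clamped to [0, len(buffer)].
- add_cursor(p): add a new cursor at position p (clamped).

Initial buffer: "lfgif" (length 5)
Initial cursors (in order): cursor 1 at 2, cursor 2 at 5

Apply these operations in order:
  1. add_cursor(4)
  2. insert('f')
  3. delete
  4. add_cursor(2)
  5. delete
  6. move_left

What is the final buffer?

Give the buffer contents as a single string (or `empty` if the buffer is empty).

Answer: g

Derivation:
After op 1 (add_cursor(4)): buffer="lfgif" (len 5), cursors c1@2 c3@4 c2@5, authorship .....
After op 2 (insert('f')): buffer="lffgifff" (len 8), cursors c1@3 c3@6 c2@8, authorship ..1..3.2
After op 3 (delete): buffer="lfgif" (len 5), cursors c1@2 c3@4 c2@5, authorship .....
After op 4 (add_cursor(2)): buffer="lfgif" (len 5), cursors c1@2 c4@2 c3@4 c2@5, authorship .....
After op 5 (delete): buffer="g" (len 1), cursors c1@0 c4@0 c2@1 c3@1, authorship .
After op 6 (move_left): buffer="g" (len 1), cursors c1@0 c2@0 c3@0 c4@0, authorship .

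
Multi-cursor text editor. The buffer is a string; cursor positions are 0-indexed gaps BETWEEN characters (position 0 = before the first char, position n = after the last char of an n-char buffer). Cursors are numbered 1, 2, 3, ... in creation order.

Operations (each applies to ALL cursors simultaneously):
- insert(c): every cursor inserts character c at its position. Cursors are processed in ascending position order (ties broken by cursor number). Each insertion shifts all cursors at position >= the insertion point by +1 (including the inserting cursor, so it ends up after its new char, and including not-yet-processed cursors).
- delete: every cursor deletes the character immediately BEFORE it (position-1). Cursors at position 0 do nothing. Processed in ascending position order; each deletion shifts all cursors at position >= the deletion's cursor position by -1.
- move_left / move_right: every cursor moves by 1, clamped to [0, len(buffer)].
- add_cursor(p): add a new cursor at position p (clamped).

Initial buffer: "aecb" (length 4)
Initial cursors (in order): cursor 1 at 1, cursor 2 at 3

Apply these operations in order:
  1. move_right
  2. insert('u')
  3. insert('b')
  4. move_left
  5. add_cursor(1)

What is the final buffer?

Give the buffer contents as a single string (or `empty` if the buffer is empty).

After op 1 (move_right): buffer="aecb" (len 4), cursors c1@2 c2@4, authorship ....
After op 2 (insert('u')): buffer="aeucbu" (len 6), cursors c1@3 c2@6, authorship ..1..2
After op 3 (insert('b')): buffer="aeubcbub" (len 8), cursors c1@4 c2@8, authorship ..11..22
After op 4 (move_left): buffer="aeubcbub" (len 8), cursors c1@3 c2@7, authorship ..11..22
After op 5 (add_cursor(1)): buffer="aeubcbub" (len 8), cursors c3@1 c1@3 c2@7, authorship ..11..22

Answer: aeubcbub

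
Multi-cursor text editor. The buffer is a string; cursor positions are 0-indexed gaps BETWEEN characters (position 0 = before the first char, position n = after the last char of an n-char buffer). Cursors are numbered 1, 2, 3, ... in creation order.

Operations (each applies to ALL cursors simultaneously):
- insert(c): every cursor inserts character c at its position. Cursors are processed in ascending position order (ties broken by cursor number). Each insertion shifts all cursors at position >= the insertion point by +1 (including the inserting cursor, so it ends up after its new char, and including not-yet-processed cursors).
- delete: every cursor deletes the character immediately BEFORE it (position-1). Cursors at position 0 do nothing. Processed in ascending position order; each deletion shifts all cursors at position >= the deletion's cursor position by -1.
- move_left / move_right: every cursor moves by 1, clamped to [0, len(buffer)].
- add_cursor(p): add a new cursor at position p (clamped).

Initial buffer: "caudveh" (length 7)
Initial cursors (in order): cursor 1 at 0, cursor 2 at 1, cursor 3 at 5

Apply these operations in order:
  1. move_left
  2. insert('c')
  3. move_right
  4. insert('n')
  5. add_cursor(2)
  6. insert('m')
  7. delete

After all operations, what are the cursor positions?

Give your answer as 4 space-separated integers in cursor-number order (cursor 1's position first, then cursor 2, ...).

After op 1 (move_left): buffer="caudveh" (len 7), cursors c1@0 c2@0 c3@4, authorship .......
After op 2 (insert('c')): buffer="cccaudcveh" (len 10), cursors c1@2 c2@2 c3@7, authorship 12....3...
After op 3 (move_right): buffer="cccaudcveh" (len 10), cursors c1@3 c2@3 c3@8, authorship 12....3...
After op 4 (insert('n')): buffer="cccnnaudcvneh" (len 13), cursors c1@5 c2@5 c3@11, authorship 12.12...3.3..
After op 5 (add_cursor(2)): buffer="cccnnaudcvneh" (len 13), cursors c4@2 c1@5 c2@5 c3@11, authorship 12.12...3.3..
After op 6 (insert('m')): buffer="ccmcnnmmaudcvnmeh" (len 17), cursors c4@3 c1@8 c2@8 c3@15, authorship 124.1212...3.33..
After op 7 (delete): buffer="cccnnaudcvneh" (len 13), cursors c4@2 c1@5 c2@5 c3@11, authorship 12.12...3.3..

Answer: 5 5 11 2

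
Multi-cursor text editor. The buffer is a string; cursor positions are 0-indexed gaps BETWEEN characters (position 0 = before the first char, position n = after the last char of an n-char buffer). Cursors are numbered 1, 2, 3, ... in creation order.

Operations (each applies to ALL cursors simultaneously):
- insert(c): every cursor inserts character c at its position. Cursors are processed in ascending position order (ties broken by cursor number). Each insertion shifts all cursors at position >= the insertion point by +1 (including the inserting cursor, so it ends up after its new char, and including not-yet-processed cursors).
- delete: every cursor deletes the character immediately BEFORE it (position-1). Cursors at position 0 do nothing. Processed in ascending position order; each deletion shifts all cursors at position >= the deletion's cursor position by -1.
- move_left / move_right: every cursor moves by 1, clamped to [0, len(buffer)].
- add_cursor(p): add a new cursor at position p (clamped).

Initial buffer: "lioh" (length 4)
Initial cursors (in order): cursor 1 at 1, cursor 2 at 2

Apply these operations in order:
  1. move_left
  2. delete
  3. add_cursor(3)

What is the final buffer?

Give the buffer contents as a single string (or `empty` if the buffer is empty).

Answer: ioh

Derivation:
After op 1 (move_left): buffer="lioh" (len 4), cursors c1@0 c2@1, authorship ....
After op 2 (delete): buffer="ioh" (len 3), cursors c1@0 c2@0, authorship ...
After op 3 (add_cursor(3)): buffer="ioh" (len 3), cursors c1@0 c2@0 c3@3, authorship ...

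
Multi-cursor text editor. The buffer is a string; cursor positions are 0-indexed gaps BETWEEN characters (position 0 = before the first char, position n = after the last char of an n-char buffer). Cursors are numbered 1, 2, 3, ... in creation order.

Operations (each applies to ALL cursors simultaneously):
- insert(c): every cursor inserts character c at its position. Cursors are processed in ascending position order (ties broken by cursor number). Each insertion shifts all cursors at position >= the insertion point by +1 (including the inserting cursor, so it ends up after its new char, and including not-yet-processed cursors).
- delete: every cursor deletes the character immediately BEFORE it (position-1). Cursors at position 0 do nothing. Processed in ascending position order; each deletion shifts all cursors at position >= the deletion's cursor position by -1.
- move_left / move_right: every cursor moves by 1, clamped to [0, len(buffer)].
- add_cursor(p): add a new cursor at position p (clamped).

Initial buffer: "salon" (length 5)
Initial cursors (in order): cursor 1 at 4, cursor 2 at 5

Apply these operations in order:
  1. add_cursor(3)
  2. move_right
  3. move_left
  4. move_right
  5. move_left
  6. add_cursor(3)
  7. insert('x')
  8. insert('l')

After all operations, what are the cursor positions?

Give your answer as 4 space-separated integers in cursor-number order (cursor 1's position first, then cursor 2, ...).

After op 1 (add_cursor(3)): buffer="salon" (len 5), cursors c3@3 c1@4 c2@5, authorship .....
After op 2 (move_right): buffer="salon" (len 5), cursors c3@4 c1@5 c2@5, authorship .....
After op 3 (move_left): buffer="salon" (len 5), cursors c3@3 c1@4 c2@4, authorship .....
After op 4 (move_right): buffer="salon" (len 5), cursors c3@4 c1@5 c2@5, authorship .....
After op 5 (move_left): buffer="salon" (len 5), cursors c3@3 c1@4 c2@4, authorship .....
After op 6 (add_cursor(3)): buffer="salon" (len 5), cursors c3@3 c4@3 c1@4 c2@4, authorship .....
After op 7 (insert('x')): buffer="salxxoxxn" (len 9), cursors c3@5 c4@5 c1@8 c2@8, authorship ...34.12.
After op 8 (insert('l')): buffer="salxxlloxxlln" (len 13), cursors c3@7 c4@7 c1@12 c2@12, authorship ...3434.1212.

Answer: 12 12 7 7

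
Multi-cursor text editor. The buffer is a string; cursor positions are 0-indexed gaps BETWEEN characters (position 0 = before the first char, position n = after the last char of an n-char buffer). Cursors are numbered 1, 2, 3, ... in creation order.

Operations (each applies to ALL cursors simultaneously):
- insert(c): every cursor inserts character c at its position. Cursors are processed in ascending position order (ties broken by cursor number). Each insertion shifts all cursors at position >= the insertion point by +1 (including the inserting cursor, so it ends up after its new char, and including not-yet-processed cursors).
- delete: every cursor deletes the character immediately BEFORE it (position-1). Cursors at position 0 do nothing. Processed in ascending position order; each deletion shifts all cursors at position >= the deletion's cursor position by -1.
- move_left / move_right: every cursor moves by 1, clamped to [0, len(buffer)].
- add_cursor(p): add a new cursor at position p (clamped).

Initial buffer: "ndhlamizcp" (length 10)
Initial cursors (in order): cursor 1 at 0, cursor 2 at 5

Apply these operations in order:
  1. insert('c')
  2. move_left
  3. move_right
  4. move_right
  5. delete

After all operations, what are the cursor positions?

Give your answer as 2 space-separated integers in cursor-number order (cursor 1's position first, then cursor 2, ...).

After op 1 (insert('c')): buffer="cndhlacmizcp" (len 12), cursors c1@1 c2@7, authorship 1.....2.....
After op 2 (move_left): buffer="cndhlacmizcp" (len 12), cursors c1@0 c2@6, authorship 1.....2.....
After op 3 (move_right): buffer="cndhlacmizcp" (len 12), cursors c1@1 c2@7, authorship 1.....2.....
After op 4 (move_right): buffer="cndhlacmizcp" (len 12), cursors c1@2 c2@8, authorship 1.....2.....
After op 5 (delete): buffer="cdhlacizcp" (len 10), cursors c1@1 c2@6, authorship 1....2....

Answer: 1 6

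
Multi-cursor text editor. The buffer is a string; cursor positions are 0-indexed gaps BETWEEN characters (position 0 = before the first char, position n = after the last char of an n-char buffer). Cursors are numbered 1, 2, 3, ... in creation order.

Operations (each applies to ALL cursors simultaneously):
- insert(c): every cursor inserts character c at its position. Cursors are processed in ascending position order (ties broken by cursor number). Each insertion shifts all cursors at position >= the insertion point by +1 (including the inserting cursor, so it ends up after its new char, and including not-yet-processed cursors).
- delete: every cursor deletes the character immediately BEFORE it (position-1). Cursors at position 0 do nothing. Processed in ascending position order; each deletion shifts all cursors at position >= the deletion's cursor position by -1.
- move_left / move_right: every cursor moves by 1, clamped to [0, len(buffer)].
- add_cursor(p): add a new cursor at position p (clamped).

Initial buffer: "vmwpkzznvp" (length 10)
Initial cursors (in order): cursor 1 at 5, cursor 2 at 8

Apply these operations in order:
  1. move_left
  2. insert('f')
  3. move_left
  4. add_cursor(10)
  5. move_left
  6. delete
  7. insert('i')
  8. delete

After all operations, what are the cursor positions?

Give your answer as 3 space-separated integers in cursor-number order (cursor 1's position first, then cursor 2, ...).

After op 1 (move_left): buffer="vmwpkzznvp" (len 10), cursors c1@4 c2@7, authorship ..........
After op 2 (insert('f')): buffer="vmwpfkzzfnvp" (len 12), cursors c1@5 c2@9, authorship ....1...2...
After op 3 (move_left): buffer="vmwpfkzzfnvp" (len 12), cursors c1@4 c2@8, authorship ....1...2...
After op 4 (add_cursor(10)): buffer="vmwpfkzzfnvp" (len 12), cursors c1@4 c2@8 c3@10, authorship ....1...2...
After op 5 (move_left): buffer="vmwpfkzzfnvp" (len 12), cursors c1@3 c2@7 c3@9, authorship ....1...2...
After op 6 (delete): buffer="vmpfkznvp" (len 9), cursors c1@2 c2@5 c3@6, authorship ...1.....
After op 7 (insert('i')): buffer="vmipfkizinvp" (len 12), cursors c1@3 c2@7 c3@9, authorship ..1.1.2.3...
After op 8 (delete): buffer="vmpfkznvp" (len 9), cursors c1@2 c2@5 c3@6, authorship ...1.....

Answer: 2 5 6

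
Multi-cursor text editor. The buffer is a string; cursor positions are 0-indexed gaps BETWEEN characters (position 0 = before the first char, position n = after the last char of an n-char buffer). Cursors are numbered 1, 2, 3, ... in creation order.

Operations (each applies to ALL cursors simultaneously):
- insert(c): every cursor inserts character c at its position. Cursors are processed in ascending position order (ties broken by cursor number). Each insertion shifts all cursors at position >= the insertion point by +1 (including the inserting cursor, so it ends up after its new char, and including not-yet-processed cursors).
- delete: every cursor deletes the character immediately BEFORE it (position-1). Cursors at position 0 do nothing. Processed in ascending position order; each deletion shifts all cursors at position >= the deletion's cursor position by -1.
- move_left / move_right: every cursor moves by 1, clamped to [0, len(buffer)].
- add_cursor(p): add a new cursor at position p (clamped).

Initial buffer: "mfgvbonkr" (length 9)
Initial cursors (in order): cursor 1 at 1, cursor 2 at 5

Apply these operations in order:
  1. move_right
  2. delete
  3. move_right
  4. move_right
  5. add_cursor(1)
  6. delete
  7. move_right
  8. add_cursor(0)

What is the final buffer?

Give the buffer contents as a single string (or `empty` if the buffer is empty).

Answer: gbnr

Derivation:
After op 1 (move_right): buffer="mfgvbonkr" (len 9), cursors c1@2 c2@6, authorship .........
After op 2 (delete): buffer="mgvbnkr" (len 7), cursors c1@1 c2@4, authorship .......
After op 3 (move_right): buffer="mgvbnkr" (len 7), cursors c1@2 c2@5, authorship .......
After op 4 (move_right): buffer="mgvbnkr" (len 7), cursors c1@3 c2@6, authorship .......
After op 5 (add_cursor(1)): buffer="mgvbnkr" (len 7), cursors c3@1 c1@3 c2@6, authorship .......
After op 6 (delete): buffer="gbnr" (len 4), cursors c3@0 c1@1 c2@3, authorship ....
After op 7 (move_right): buffer="gbnr" (len 4), cursors c3@1 c1@2 c2@4, authorship ....
After op 8 (add_cursor(0)): buffer="gbnr" (len 4), cursors c4@0 c3@1 c1@2 c2@4, authorship ....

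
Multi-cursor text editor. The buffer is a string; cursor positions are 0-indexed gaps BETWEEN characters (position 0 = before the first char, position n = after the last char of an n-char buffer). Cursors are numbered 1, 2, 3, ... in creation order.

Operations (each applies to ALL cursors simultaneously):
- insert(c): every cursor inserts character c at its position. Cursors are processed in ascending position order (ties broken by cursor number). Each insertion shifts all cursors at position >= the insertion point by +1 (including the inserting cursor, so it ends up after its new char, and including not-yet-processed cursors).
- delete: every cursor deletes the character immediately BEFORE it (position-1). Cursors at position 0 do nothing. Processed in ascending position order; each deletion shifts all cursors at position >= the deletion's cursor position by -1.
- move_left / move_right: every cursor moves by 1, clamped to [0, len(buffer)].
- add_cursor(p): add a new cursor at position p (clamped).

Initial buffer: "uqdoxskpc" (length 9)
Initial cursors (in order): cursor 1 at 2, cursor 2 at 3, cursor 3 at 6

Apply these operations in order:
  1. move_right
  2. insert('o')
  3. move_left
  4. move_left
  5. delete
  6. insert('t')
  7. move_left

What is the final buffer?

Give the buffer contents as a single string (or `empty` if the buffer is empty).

Answer: utdtooxtkopc

Derivation:
After op 1 (move_right): buffer="uqdoxskpc" (len 9), cursors c1@3 c2@4 c3@7, authorship .........
After op 2 (insert('o')): buffer="uqdoooxskopc" (len 12), cursors c1@4 c2@6 c3@10, authorship ...1.2...3..
After op 3 (move_left): buffer="uqdoooxskopc" (len 12), cursors c1@3 c2@5 c3@9, authorship ...1.2...3..
After op 4 (move_left): buffer="uqdoooxskopc" (len 12), cursors c1@2 c2@4 c3@8, authorship ...1.2...3..
After op 5 (delete): buffer="udooxkopc" (len 9), cursors c1@1 c2@2 c3@5, authorship ...2..3..
After op 6 (insert('t')): buffer="utdtooxtkopc" (len 12), cursors c1@2 c2@4 c3@8, authorship .1.2.2.3.3..
After op 7 (move_left): buffer="utdtooxtkopc" (len 12), cursors c1@1 c2@3 c3@7, authorship .1.2.2.3.3..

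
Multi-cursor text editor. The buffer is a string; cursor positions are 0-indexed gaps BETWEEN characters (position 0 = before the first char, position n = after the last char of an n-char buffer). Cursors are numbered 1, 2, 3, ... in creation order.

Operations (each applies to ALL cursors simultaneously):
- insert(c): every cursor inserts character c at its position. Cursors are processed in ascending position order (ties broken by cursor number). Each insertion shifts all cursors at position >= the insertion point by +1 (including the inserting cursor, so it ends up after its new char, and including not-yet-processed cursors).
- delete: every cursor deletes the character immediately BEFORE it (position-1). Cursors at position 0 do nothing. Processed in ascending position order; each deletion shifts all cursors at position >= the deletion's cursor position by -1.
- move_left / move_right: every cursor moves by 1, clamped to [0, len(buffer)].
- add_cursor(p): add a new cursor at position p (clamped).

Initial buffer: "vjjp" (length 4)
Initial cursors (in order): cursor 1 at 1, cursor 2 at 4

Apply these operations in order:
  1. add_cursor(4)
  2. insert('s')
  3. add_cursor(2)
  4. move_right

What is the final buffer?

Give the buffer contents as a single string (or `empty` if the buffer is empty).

After op 1 (add_cursor(4)): buffer="vjjp" (len 4), cursors c1@1 c2@4 c3@4, authorship ....
After op 2 (insert('s')): buffer="vsjjpss" (len 7), cursors c1@2 c2@7 c3@7, authorship .1...23
After op 3 (add_cursor(2)): buffer="vsjjpss" (len 7), cursors c1@2 c4@2 c2@7 c3@7, authorship .1...23
After op 4 (move_right): buffer="vsjjpss" (len 7), cursors c1@3 c4@3 c2@7 c3@7, authorship .1...23

Answer: vsjjpss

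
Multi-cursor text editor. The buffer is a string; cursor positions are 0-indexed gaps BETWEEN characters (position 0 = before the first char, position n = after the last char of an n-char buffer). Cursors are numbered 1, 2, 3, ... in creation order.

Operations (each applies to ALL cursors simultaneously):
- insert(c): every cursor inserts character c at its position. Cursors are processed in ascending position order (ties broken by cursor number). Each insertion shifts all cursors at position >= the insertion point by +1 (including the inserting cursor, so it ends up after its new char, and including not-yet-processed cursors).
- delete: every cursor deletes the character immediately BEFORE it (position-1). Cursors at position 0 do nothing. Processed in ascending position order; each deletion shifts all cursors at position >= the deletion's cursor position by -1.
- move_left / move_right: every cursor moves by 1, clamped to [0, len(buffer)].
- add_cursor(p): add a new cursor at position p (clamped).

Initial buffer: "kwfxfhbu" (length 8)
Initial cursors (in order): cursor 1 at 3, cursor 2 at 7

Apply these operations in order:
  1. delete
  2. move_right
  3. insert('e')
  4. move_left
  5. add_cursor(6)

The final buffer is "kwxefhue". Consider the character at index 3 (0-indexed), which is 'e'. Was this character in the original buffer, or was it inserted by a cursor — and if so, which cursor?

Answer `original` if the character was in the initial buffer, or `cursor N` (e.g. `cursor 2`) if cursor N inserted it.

After op 1 (delete): buffer="kwxfhu" (len 6), cursors c1@2 c2@5, authorship ......
After op 2 (move_right): buffer="kwxfhu" (len 6), cursors c1@3 c2@6, authorship ......
After op 3 (insert('e')): buffer="kwxefhue" (len 8), cursors c1@4 c2@8, authorship ...1...2
After op 4 (move_left): buffer="kwxefhue" (len 8), cursors c1@3 c2@7, authorship ...1...2
After op 5 (add_cursor(6)): buffer="kwxefhue" (len 8), cursors c1@3 c3@6 c2@7, authorship ...1...2
Authorship (.=original, N=cursor N): . . . 1 . . . 2
Index 3: author = 1

Answer: cursor 1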